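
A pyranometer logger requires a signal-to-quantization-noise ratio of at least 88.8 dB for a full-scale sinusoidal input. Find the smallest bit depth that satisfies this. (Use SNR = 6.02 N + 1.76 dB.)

15 bits

N ≥ (88.8 − 1.76)/6.02 = 14.458 → N_min = 15.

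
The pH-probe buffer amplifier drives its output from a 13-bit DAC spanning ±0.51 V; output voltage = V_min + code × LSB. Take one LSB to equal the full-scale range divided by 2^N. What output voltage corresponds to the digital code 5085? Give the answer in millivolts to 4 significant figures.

Span: 0.51 V − (-0.51 V) = 1.02 V. LSB = 1.02 V / 2^13.
V_out = -0.51 + 5085 × (1.02/8192) V
      = -0.51 V + 0.633142 V = 0.123142 V.

123.1 mV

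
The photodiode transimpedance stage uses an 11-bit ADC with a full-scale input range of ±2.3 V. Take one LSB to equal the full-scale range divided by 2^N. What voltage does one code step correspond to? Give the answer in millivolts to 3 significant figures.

2.25 mV

Full-scale range = 2.3 V − (-2.3 V) = 4.6 V.
There are 2^11 = 2048 steps.
One LSB is 4.6 V / 2048 = 2.25 mV.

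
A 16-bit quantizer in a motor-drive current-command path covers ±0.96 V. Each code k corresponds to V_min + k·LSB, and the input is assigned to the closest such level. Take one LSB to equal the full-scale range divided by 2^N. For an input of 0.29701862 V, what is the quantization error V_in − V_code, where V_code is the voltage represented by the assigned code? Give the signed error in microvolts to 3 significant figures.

+6.90 µV

Full-scale range = 0.96 V − (-0.96 V) = 1.92 V. LSB = 1.92 V / 2^16 ≈ 29.30 µV.
(V_in − V_min)/LSB = (0.29701862 − (-0.96)) × 65536/1.92 = 42906.2356 → nearest code k = 42906.
V_code = -0.96 + (42906/65536) × 1.92 = 0.29701171875 V.
V_in − V_code = 0.29701862 − (0.29701171875) = +6.90 µV.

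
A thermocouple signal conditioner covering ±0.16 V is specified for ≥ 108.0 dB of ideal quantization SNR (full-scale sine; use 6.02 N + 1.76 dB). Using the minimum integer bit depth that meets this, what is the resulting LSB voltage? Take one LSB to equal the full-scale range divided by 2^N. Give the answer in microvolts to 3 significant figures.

1.22 µV

The full-scale span is 0.16 − (-0.16) = 0.32 V.
Solving 6.02 N ≥ 108.0 − 1.76: N ≥ 17.648. Round up → N = 18.
Step size = 0.32/262144 V = 1.22 µV.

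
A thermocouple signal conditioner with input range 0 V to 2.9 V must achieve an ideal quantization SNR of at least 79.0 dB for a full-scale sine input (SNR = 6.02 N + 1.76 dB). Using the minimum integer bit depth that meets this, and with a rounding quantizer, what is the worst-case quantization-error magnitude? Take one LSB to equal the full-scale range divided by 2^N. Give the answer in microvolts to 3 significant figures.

Full-scale range = 2.9 V.
Required N = ⌈(79.0 − 1.76)/6.02⌉ = ⌈12.831⌉ = 13.
Step size = 2.9/8192 V = 354.00 µV.
|e|_max = LSB/2 = 177 µV.

177 µV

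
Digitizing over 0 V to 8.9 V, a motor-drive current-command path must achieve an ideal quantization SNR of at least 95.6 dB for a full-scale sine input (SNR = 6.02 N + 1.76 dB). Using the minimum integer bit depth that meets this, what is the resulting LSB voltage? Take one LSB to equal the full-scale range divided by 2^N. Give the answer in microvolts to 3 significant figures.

Full-scale range = 8.9 V.
Solving 6.02 N ≥ 95.6 − 1.76: N ≥ 15.588. Round up → N = 16.
LSB = 8.9 V ÷ 2^16 = 8.9/65536 V = 136 µV.

136 µV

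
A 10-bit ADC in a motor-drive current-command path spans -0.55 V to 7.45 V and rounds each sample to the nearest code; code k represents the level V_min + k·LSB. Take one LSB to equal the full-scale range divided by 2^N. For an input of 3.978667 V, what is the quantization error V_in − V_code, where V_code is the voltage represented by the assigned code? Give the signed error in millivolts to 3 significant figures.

−2.58 mV

The full-scale span is 7.45 − (-0.55) = 8 V. LSB = 8 V / 2^10 ≈ 7.813 mV.
(3.978667 − (-0.55)) / LSB = 4.528667 × 1024/8 = 579.6694. Nearest integer: k = 580.
V_code = V_min + k × range/2^10 = -0.55 + 580 × 8/1024 = 3.981250000 V.
Error = V_in − V_code = 3.978667 − (3.981250000) = −2.58 mV.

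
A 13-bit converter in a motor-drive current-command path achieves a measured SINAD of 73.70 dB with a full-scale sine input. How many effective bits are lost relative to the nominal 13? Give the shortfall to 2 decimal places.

1.05 bits

Effective bits = (73.70 − 1.76)/6.02 = 11.9502.
Shortfall = 13 − 11.9502 = 1.0498 bits.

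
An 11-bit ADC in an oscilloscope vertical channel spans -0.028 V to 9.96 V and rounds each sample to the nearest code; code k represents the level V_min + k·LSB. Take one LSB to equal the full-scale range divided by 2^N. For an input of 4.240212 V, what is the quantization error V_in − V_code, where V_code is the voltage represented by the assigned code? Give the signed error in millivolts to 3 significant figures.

+0.878 mV

The full-scale span is 9.96 − (-0.028) = 9.988 V. LSB = 9.988 V / 2^11 ≈ 4.877 mV.
Position in LSBs: (4.240212 − (-0.028)) × 2048/9.988 = 875.1800; rounding gives k = 875.
V_code = -0.028 + (875/2048) × 9.988 = 4.239333984 V.
Error = V_in − V_code = 4.240212 − (4.239333984) = +0.878 mV.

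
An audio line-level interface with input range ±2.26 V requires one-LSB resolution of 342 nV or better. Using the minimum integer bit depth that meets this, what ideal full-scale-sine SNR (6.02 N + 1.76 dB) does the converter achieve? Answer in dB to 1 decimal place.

Range = 2.26 − (-2.26) = 4.52 V.
4.52 V / 342 nV = 1.322e7. Since 2^23 = 8388608 and 2^24 = 16777216, N = 24.
SNR = 6.02 × 24 + 1.76 = 146.24 dB.

146.2 dB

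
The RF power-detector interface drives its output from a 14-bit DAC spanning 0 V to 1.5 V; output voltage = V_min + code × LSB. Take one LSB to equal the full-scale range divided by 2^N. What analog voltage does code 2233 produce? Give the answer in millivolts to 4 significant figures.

204.4 mV

Range is 1.5 V. LSB = 1.5 V / 2^14.
V_out = 0 + 2233 × (1.5/16384) V
      = 0 + 0.204437 = 0.204437 V.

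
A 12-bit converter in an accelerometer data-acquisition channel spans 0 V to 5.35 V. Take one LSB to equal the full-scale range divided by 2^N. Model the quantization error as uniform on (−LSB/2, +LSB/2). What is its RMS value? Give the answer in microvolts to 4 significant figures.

V_FS = 5.35 V.
LSB = 5.35 V ÷ 2^12 = 5.35/4096 V = 1.30615 mV.
σ_q = LSB/√12 = 1.30615 mV/3.4641 = 377.1 µV.

377.1 µV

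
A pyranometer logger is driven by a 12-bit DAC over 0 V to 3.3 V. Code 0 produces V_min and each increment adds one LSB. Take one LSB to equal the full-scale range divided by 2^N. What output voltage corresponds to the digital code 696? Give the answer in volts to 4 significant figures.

V_FS = 3.3 V. LSB = 3.3 V / 2^12.
V_out = V_min + code × LSB = 0 V + 696 × 3.3 V / 4096
      = 0 V + 0.560742 V = 0.560742 V.

0.5607 V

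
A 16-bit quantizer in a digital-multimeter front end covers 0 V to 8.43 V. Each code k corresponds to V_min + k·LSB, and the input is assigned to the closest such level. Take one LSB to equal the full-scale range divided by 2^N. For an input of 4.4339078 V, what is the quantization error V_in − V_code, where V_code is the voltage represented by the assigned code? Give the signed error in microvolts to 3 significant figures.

−23.2 µV

Full-scale range = 8.43 V. LSB = 8.43 V / 2^16 ≈ 128.6 µV.
(V_in − V_min)/LSB = (4.4339078 − (0)) × 65536/8.43 = 34469.8199 → nearest code k = 34470.
Reconstructed level: 0 + 34470 × 8.43/65536 V = 4.4339309692 V.
Error = V_in − V_code = 4.4339078 − (4.4339309692) = −23.2 µV.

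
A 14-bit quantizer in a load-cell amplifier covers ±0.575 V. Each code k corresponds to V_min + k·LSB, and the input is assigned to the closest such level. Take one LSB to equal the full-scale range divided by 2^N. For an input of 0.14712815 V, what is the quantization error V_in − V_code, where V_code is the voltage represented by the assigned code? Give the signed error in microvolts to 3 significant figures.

+9.01 µV

The full-scale span is 0.575 − (-0.575) = 1.15 V. LSB = 1.15 V / 2^14 ≈ 70.19 µV.
(V_in − V_min)/LSB = (0.14712815 − (-0.575)) × 16384/1.15 = 10288.1284 → nearest code k = 10288.
V_code = V_min + k × range/2^14 = -0.575 + 10288 × 1.15/16384 = 0.14711914063 V.
Error = V_in − V_code = 0.14712815 − (0.14711914063) = +9.01 µV.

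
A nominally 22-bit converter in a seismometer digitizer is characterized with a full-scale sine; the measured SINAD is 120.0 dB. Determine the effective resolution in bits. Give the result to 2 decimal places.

ENOB = (120.0 − 1.76)/6.02 = 19.6412 bits.

19.64 bits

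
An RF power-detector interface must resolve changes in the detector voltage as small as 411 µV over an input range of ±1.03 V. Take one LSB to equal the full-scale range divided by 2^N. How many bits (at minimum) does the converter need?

13 bits

The full-scale span is 1.03 − (-1.03) = 2.06 V.
Need 2^N ≥ 2.06 V / 411 µV = 5012 → N_min = 13.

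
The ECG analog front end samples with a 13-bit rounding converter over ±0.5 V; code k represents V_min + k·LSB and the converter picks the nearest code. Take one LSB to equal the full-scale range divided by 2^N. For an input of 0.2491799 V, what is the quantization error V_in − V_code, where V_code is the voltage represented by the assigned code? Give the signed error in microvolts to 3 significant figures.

+34.4 µV

Range = 0.5 − (-0.5) = 1 V. LSB = 1 V / 2^13 ≈ 122.1 µV.
Position in LSBs: (0.2491799 − (-0.5)) × 8192/1 = 6137.2817; rounding gives k = 6137.
V_code = V_min + k × range/2^13 = -0.5 + 6137 × 1/8192 = 0.2491455078 V.
Error = V_in − V_code = 0.2491799 − (0.2491455078) = +34.4 µV.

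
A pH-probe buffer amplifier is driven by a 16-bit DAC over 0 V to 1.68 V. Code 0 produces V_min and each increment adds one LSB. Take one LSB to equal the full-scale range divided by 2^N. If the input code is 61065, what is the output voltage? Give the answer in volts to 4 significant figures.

Full-scale range = 1.68 V. LSB = 1.68 V / 2^16.
V_out = V_min + code × LSB = 0 V + 61065 × 1.68 V / 65536
      = 0 V + 1.56539 V = 1.56539 V.

1.565 V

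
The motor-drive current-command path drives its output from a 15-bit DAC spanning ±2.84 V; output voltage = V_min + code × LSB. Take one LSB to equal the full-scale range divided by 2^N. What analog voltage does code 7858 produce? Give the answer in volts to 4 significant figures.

-1.478 V

Span: 2.84 V − (-2.84 V) = 5.68 V. LSB = 5.68 V / 2^15.
V_out = V_min + code × LSB = -2.84 V + 7858 × 5.68 V / 32768
      = -2.84 V + 1.36210 V = -1.47790 V.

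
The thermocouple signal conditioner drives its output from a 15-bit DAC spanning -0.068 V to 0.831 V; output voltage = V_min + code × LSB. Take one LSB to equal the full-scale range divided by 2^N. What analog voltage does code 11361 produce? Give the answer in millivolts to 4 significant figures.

Range = 0.831 − (-0.068) = 0.899 V. LSB = 0.899 V / 2^15.
Output = V_min + (11361/32768) × range = -0.068 + 0.346710 × 0.899 V
      = -0.068 + 0.311692 = 0.243692 V.

243.7 mV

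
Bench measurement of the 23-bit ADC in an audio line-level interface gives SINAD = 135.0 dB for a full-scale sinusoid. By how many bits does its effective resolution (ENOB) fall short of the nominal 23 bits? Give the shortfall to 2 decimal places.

Effective bits = (135.0 − 1.76)/6.02 = 22.1329.
Shortfall = 23 − 22.1329 = 0.8671 bits.

0.87 bits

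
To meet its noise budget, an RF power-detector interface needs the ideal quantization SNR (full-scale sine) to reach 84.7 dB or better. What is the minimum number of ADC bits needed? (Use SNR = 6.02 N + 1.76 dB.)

Required N = ⌈(84.7 − 1.76)/6.02⌉ = ⌈13.777⌉ = 14.

14 bits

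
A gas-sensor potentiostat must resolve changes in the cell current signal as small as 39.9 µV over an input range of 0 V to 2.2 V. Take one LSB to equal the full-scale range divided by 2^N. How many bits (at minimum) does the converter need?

16 bits

Range is 2.2 V.
Need 2^N ≥ 2.2 V / 39.9 µV = 55140 → N_min = 16.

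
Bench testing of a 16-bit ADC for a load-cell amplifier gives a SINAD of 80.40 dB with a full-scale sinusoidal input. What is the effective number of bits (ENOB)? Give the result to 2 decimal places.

13.06 bits

ENOB = (SINAD − 1.76) / 6.02 = (80.40 − 1.76) / 6.02 = 78.64 / 6.02 = 13.0631.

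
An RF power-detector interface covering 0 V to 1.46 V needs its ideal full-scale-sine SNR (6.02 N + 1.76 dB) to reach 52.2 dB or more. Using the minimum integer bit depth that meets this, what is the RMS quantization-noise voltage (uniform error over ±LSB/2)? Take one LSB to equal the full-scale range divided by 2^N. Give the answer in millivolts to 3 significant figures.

0.823 mV

Range is 1.46 V.
6.02 N + 1.76 ≥ 52.2 gives N ≥ 8.379, so the minimum integer is 9.
LSB = 1.46 V ÷ 2^9 = 1.46/512 V = 2.8516 mV.
RMS noise = LSB/√12 = 0.823 mV.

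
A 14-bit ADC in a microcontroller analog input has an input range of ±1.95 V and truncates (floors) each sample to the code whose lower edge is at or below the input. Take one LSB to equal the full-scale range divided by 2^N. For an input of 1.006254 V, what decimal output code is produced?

12419

Range = 1.95 − (-1.95) = 3.9 V. LSB = 3.9 V / 2^14 ≈ 238.0 µV.
(V_in − V_min) × 2^14/range = (1.006254 − (-1.95)) × 16384/3.9 = 12419.299.
Floor → code = 12419.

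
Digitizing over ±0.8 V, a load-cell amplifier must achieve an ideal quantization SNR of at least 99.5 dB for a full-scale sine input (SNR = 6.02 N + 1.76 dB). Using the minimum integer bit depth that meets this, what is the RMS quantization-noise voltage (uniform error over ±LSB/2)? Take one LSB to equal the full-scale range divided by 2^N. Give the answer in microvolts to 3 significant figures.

The full-scale span is 0.8 − (-0.8) = 1.6 V.
N ≥ (99.5 − 1.76)/6.02 = 16.236 → N_min = 17.
LSB = 1.6 V / 2^17 = 12.207 µV.
V_rms = LSB/√12 = 3.52 µV.

3.52 µV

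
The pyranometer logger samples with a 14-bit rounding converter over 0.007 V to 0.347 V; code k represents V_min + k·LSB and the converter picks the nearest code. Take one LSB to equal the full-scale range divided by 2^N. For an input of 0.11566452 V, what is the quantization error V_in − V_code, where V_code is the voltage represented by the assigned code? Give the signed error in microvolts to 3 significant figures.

Full-scale range = 0.347 V − (0.007 V) = 0.34 V. LSB = 0.34 V / 2^14 ≈ 20.75 µV.
(0.11566452 − (0.007)) / LSB = 0.10866452 × 16384/0.34 = 5236.3515. Nearest integer: k = 5236.
V_code = V_min + k × range/2^14 = 0.007 + 5236 × 0.34/16384 = 0.11565722656 V.
V_in − V_code = 0.11566452 − (0.11565722656) = +7.29 µV.

+7.29 µV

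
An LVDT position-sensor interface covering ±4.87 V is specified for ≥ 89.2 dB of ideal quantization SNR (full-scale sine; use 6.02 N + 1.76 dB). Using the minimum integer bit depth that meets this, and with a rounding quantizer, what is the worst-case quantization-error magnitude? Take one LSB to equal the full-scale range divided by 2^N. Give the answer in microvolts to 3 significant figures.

149 µV

Span: 4.87 V − (-4.87 V) = 9.74 V.
Required N = ⌈(89.2 − 1.76)/6.02⌉ = ⌈14.525⌉ = 15.
One LSB is 9.74 V / 32768 = 297.24 µV.
Half an LSB is 149 µV.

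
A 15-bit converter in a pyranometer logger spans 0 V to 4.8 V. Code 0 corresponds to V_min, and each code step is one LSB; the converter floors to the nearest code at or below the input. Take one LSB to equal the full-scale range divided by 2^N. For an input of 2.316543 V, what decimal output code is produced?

15814

Span = 4.8 V. LSB = 4.8 V / 2^15 ≈ 146.5 µV.
code = ⌊(V_in − V_min)/LSB⌋ = ⌊(V_in − V_min) × 2^15 / range⌋
     = ⌊(2.316543 − (0)) × 32768 / 4.8⌋ = ⌊2.316543 × 32768/4.8⌋
     = ⌊15814.267⌋ = 15814.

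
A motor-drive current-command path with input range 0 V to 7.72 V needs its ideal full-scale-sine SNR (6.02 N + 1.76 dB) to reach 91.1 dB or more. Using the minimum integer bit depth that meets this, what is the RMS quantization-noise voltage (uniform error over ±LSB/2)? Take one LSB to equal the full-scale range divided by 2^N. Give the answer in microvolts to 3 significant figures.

68.0 µV

Range is 7.72 V.
Solving 6.02 N ≥ 91.1 − 1.76: N ≥ 14.841. Round up → N = 15.
LSB = 7.72 V ÷ 2^15 = 7.72/32768 V = 235.60 µV.
RMS noise = LSB/√12 = 68.0 µV.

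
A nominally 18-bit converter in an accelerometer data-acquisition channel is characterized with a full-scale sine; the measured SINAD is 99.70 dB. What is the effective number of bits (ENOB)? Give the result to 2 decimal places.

16.27 bits

(99.70 − 1.76) / 6.02 = 97.94/6.02 = 16.2691 effective bits.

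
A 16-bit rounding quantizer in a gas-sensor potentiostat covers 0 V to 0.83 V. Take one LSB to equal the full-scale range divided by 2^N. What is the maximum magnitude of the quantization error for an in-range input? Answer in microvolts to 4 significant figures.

6.332 µV

Full-scale range = 0.83 V.
LSB = 0.83 V ÷ 2^16 = 0.83/65536 V = 12.6648 µV.
|e|_max = LSB/2 = 6.332 µV.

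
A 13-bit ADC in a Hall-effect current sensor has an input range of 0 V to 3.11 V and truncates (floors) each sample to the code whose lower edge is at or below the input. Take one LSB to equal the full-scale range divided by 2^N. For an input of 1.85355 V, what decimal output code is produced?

Full-scale range = 3.11 V. LSB = 3.11 V / 2^13 ≈ 379.6 µV.
V_in − V_min = 1.85355 − (0) = 1.85355 V.
Divide by LSB: 1.85355 × 8192/3.11 = 4882.4057.
Truncating gives code 4882.

4882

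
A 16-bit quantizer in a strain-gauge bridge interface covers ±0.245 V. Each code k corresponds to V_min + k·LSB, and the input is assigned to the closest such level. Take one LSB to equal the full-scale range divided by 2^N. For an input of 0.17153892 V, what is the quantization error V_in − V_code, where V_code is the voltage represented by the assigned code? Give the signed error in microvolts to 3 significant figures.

Span: 0.245 V − (-0.245 V) = 0.49 V. LSB = 0.49 V / 2^16 ≈ 7.477 µV.
(V_in − V_min)/LSB = (0.17153892 − (-0.245)) × 65536/0.49 = 55710.8054 → nearest code k = 55711.
Reconstructed level: -0.245 + 55711 × 0.49/65536 V = 0.17154037476 V.
e = 0.17153892 − (0.17154037476) = −1.45 µV.

−1.45 µV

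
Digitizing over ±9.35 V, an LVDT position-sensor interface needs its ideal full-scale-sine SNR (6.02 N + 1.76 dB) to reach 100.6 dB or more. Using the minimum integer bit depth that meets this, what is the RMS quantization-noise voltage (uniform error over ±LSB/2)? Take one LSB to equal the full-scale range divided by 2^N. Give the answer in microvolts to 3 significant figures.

41.2 µV

Range = 9.35 − (-9.35) = 18.7 V.
Solving 6.02 N ≥ 100.6 − 1.76: N ≥ 16.419. Round up → N = 17.
LSB = 18.7 V ÷ 2^17 = 18.7/131072 V = 142.67 µV.
σ_q = LSB/√12 = 142.67 µV/3.4641 = 41.2 µV.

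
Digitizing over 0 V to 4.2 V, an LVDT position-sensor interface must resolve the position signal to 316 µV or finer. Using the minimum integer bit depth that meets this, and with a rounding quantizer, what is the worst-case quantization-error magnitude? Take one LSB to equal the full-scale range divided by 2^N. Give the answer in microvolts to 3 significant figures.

Full-scale range = 4.2 V.
Levels needed ≥ 4.2/316 µV = 13290. 2^14 = 16384 suffices, so N_min = 14.
Step size = 4.2/16384 V = 256.35 µV.
Half an LSB is 128 µV.

128 µV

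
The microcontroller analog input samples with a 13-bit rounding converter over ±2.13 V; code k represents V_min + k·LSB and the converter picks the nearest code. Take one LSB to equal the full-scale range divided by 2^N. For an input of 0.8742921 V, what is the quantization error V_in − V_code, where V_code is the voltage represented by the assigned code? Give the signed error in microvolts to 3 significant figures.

Range = 2.13 − (-2.13) = 4.26 V. LSB = 4.26 V / 2^13 ≈ 0.5200 mV.
Position in LSBs: (0.8742921 − (-2.13)) × 8192/4.26 = 5777.2678; rounding gives k = 5777.
V_code = -2.13 + (5777/8192) × 4.26 = 0.8741528320 V.
Error = V_in − V_code = 0.8742921 − (0.8741528320) = +139 µV.

+139 µV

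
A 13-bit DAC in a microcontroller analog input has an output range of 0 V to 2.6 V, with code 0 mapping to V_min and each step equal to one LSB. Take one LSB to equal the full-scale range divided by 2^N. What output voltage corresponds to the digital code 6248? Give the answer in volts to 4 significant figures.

Full-scale range = 2.6 V. LSB = 2.6 V / 2^13.
Output = V_min + (6248/8192) × range = 0 + 0.762695 × 2.6 V
      = 0 + 1.98301 = 1.98301 V.

1.983 V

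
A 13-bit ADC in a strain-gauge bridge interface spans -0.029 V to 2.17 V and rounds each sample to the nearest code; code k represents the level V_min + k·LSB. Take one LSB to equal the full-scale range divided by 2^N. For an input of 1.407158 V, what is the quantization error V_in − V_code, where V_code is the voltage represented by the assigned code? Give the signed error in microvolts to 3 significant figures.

+43.5 µV

Range = 2.17 − (-0.029) = 2.199 V. LSB = 2.199 V / 2^13 ≈ 268.4 µV.
Position in LSBs: (1.407158 − (-0.029)) × 8192/2.199 = 5350.1620; rounding gives k = 5350.
V_code = V_min + k × range/2^13 = -0.029 + 5350 × 2.199/8192 = 1.407114502 V.
e = 1.407158 − (1.407114502) = +43.5 µV.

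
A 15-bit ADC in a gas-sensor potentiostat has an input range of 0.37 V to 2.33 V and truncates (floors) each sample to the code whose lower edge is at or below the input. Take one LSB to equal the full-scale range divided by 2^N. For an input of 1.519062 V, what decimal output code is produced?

19210

Full-scale range = 2.33 V − (0.37 V) = 1.96 V. LSB = 1.96 V / 2^15 ≈ 59.81 µV.
code = ⌊(V_in − V_min)/LSB⌋ = ⌊(V_in − V_min) × 2^15 / range⌋
     = ⌊(1.519062 − (0.37)) × 32768 / 1.96⌋ = ⌊1.149062 × 32768/1.96⌋
     = ⌊19210.441⌋ = 19210.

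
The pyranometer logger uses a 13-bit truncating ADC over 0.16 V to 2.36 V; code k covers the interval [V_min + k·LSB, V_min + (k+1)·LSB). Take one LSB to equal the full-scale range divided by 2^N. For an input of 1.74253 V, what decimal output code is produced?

5892

Span: 2.36 V − (0.16 V) = 2.2 V. LSB = 2.2 V / 2^13 ≈ 268.6 µV.
code = ⌊(V_in − V_min)/LSB⌋ = ⌊(V_in − V_min) × 2^13 / range⌋
     = ⌊(1.74253 − (0.16)) × 8192 / 2.2⌋ = ⌊1.58253 × 8192/2.2⌋
     = ⌊5892.766⌋ = 5892.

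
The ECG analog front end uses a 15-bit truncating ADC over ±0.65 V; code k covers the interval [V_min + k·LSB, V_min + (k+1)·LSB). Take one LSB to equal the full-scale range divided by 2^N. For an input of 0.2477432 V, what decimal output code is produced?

22628

Span: 0.65 V − (-0.65 V) = 1.3 V. LSB = 1.3 V / 2^15 ≈ 39.67 µV.
V_in − V_min = 0.2477432 − (-0.65) = 0.8977432 V.
Divide by LSB: 0.8977432 × 32768/1.3 = 22628.6532.
Truncating gives code 22628.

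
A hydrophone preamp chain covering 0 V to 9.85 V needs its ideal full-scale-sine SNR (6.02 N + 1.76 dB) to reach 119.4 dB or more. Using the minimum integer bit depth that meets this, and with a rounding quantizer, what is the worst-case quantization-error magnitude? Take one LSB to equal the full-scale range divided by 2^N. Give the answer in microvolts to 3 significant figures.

4.70 µV

V_FS = 9.85 V.
N ≥ (119.4 − 1.76)/6.02 = 19.542 → N_min = 20.
LSB = 9.85 V ÷ 2^20 = 9.85/1048576 V = 9.3937 µV.
Half an LSB is 4.70 µV.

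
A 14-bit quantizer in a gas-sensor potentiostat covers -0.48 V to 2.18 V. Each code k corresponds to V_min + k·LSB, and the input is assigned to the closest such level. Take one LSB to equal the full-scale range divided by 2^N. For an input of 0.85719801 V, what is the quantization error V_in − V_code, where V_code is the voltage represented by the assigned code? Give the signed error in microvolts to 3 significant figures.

+54.5 µV

Span: 2.18 V − (-0.48 V) = 2.66 V. LSB = 2.66 V / 2^14 ≈ 162.4 µV.
(0.85719801 − (-0.48)) / LSB = 1.33719801 × 16384/2.66 = 8236.3354. Nearest integer: k = 8236.
Reconstructed level: -0.48 + 8236 × 2.66/16384 V = 0.85714355469 V.
Error = V_in − V_code = 0.85719801 − (0.85714355469) = +54.5 µV.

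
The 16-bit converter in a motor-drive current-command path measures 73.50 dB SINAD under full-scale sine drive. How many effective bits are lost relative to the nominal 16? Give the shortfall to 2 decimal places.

Effective bits = (73.50 − 1.76)/6.02 = 11.9169.
16 − 11.9169 = 4.08 bits below nominal.

4.08 bits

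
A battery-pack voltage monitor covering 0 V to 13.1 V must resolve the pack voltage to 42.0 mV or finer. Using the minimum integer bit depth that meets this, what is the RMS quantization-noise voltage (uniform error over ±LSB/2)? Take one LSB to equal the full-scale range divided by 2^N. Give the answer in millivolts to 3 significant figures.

Span = 13.1 V.
Need 2^N ≥ 13.1 V / 42.0 mV = 311.9 → N_min = 9.
One LSB is 13.1 V / 512 = 25.586 mV.
V_rms = LSB/√12 = 7.39 mV.

7.39 mV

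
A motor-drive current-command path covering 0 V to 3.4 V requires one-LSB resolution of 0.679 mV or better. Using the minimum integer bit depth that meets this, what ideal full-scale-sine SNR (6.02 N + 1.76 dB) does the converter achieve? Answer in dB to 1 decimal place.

V_FS = 3.4 V.
3.4 V / 0.679 mV = 5007. Since 2^12 = 4096 and 2^13 = 8192, N = 13.
Ideal SNR at N = 13: 6.02·13 + 1.76 = 80.0 dB.

80.0 dB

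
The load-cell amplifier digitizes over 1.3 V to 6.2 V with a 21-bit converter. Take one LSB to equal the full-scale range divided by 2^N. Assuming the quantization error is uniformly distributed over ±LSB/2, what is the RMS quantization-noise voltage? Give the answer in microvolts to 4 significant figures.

0.6745 µV

The full-scale span is 6.2 − (1.3) = 4.9 V.
Step size = 4.9/2097152 V = 2.33650 µV.
RMS of a uniform error over width LSB is LSB/√12 = 0.6745 µV.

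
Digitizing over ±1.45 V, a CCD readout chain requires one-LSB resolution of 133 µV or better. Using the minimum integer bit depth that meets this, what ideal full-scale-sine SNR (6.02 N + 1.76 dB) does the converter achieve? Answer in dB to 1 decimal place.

92.1 dB

Full-scale range = 1.45 V − (-1.45 V) = 2.9 V.
Need 2^N ≥ 2.9 V / 133 µV = 21800 → N_min = 15.
6.02(15) + 1.76 = 92.06 dB.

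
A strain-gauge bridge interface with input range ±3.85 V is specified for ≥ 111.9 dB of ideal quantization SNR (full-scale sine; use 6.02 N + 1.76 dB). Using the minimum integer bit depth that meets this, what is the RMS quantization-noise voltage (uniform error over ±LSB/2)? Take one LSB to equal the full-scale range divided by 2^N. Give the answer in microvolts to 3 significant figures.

Range = 3.85 − (-3.85) = 7.7 V.
Solving 6.02 N ≥ 111.9 − 1.76: N ≥ 18.296. Round up → N = 19.
LSB = 7.7 V ÷ 2^19 = 7.7/524288 V = 14.687 µV.
V_rms = LSB/√12 = 4.24 µV.

4.24 µV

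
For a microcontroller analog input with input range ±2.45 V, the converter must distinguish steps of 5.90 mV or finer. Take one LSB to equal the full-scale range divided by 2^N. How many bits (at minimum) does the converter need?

Span: 2.45 V − (-2.45 V) = 4.9 V.
4.9 V / 5.90 mV = 830.5. Since 2^9 = 512 and 2^10 = 1024, N = 10.

10 bits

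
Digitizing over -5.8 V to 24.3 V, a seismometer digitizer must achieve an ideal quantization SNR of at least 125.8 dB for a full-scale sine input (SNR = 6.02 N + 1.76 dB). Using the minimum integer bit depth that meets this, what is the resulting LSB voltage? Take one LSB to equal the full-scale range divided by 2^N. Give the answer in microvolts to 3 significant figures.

Range = 24.3 − (-5.8) = 30.1 V.
Solving 6.02 N ≥ 125.8 − 1.76: N ≥ 20.605. Round up → N = 21.
Step size = 30.1/2097152 V = 14.4 µV.

14.4 µV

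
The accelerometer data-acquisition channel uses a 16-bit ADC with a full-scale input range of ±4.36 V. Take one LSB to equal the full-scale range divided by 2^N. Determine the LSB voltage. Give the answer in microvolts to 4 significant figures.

133.1 µV

Span: 4.36 V − (-4.36 V) = 8.72 V.
There are 2^16 = 65536 steps.
LSB = 8.72 V ÷ 2^16 = 8.72/65536 V = 133.1 µV.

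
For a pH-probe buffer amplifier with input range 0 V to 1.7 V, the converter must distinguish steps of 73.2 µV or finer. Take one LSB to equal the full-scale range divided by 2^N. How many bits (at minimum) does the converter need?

15 bits

Span = 1.7 V.
Required number of levels: 1.7/73.2 µV = 23224; smallest N with 2^N ≥ that is 15.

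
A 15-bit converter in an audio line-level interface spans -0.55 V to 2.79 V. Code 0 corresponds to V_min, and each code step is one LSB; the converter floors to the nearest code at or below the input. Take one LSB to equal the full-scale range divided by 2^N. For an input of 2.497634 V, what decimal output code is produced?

Full-scale range = 2.79 V − (-0.55 V) = 3.34 V. LSB = 3.34 V / 2^15 ≈ 101.9 µV.
V_in − V_min = 2.497634 − (-0.55) = 3.047634 V.
Divide by LSB: 3.047634 × 32768/3.34 = 29899.6619.
Truncating gives code 29899.

29899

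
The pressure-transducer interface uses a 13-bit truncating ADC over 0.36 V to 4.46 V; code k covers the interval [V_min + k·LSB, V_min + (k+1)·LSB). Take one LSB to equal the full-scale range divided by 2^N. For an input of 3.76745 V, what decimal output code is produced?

6808

Range = 4.46 − (0.36) = 4.1 V. LSB = 4.1 V / 2^13 ≈ 0.5005 mV.
V_in − V_min = 3.76745 − (0.36) = 3.40745 V.
Divide by LSB: 3.40745 × 8192/4.1 = 6808.2513.
Truncating gives code 6808.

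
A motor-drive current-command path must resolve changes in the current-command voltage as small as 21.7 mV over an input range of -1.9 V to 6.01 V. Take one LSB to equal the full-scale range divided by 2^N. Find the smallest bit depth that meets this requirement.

Full-scale range = 6.01 V − (-1.9 V) = 7.91 V.
Required number of levels: 7.91/21.7 mV = 364.52; smallest N with 2^N ≥ that is 9.

9 bits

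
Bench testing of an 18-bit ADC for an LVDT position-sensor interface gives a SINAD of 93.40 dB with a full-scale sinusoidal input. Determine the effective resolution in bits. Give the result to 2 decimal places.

(93.40 − 1.76) / 6.02 = 91.64/6.02 = 15.2226 effective bits.

15.22 bits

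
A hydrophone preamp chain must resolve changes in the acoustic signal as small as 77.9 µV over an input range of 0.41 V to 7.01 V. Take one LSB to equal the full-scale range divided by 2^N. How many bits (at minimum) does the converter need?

Range = 7.01 − (0.41) = 6.6 V.
Need 2^N ≥ 6.6 V / 77.9 µV = 84720 → N_min = 17.

17 bits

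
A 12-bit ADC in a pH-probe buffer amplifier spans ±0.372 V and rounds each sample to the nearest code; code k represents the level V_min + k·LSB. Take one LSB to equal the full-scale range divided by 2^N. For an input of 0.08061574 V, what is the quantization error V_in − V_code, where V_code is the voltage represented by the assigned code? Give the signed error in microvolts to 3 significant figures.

−32.7 µV

Range = 0.372 − (-0.372) = 0.744 V. LSB = 0.744 V / 2^12 ≈ 181.6 µV.
(0.08061574 − (-0.372)) / LSB = 0.45261574 × 4096/0.744 = 2491.8200. Nearest integer: k = 2492.
V_code = V_min + k × range/2^12 = -0.372 + 2492 × 0.744/4096 = 0.08064843750 V.
e = 0.08061574 − (0.08064843750) = −32.7 µV.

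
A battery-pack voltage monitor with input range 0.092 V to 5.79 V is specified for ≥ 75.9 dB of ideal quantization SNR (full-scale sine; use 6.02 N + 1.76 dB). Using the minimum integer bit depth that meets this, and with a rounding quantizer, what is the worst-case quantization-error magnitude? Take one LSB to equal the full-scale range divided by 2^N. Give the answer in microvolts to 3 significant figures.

Span: 5.79 V − (0.092 V) = 5.698 V.
Required N = ⌈(75.9 − 1.76)/6.02⌉ = ⌈12.316⌉ = 13.
One LSB is 5.698 V / 8192 = 0.69556 mV.
Max error for round-to-nearest is LSB/2 = 348 µV.

348 µV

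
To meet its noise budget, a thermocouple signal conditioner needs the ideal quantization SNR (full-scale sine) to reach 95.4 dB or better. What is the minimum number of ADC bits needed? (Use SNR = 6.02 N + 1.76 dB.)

Required N = ⌈(95.4 − 1.76)/6.02⌉ = ⌈15.555⌉ = 16.

16 bits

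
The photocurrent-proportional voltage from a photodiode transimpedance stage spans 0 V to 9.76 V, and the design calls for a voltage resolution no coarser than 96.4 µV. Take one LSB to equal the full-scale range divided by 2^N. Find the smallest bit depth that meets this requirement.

17 bits

Span = 9.76 V.
Required number of levels: 9.76/96.4 µV = 101240; smallest N with 2^N ≥ that is 17.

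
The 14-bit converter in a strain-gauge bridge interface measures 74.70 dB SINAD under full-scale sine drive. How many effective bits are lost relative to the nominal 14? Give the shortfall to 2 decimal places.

1.88 bits

N_eff = (74.70 − 1.76)/6.02 = 12.1163 bits.
14 − 12.1163 = 1.88 bits below nominal.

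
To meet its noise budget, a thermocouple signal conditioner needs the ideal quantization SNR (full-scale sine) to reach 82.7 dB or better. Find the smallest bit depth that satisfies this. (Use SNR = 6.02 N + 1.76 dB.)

14 bits

Required N = ⌈(82.7 − 1.76)/6.02⌉ = ⌈13.445⌉ = 14.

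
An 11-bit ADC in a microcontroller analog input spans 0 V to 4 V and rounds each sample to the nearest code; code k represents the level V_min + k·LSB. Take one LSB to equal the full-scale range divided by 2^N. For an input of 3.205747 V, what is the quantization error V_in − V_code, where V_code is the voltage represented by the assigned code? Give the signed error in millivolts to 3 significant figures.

V_FS = 4 V. LSB = 4 V / 2^11 ≈ 1.953 mV.
(3.205747 − (0)) / LSB = 3.205747 × 2048/4 = 1641.3425. Nearest integer: k = 1641.
Reconstructed level: 0 + 1641 × 4/2048 V = 3.205078125 V.
V_in − V_code = 3.205747 − (3.205078125) = +0.669 mV.

+0.669 mV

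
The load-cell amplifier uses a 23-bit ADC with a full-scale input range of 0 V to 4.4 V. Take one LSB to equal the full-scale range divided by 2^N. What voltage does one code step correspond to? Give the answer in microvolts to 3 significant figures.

0.525 µV

Span = 4.4 V.
2^23 = 8388608 levels.
One LSB is 4.4 V / 8388608 = 0.525 µV.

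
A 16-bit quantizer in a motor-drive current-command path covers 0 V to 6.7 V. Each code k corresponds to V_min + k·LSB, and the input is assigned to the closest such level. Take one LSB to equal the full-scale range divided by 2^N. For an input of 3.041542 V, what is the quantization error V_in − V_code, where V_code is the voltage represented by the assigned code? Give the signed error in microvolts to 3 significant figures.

−18.4 µV

Full-scale range = 6.7 V. LSB = 6.7 V / 2^16 ≈ 102.2 µV.
Position in LSBs: (3.041542 − (0)) × 65536/6.7 = 29750.8204; rounding gives k = 29751.
Reconstructed level: 0 + 29751 × 6.7/65536 V = 3.0415603638 V.
Error = V_in − V_code = 3.041542 − (3.0415603638) = −18.4 µV.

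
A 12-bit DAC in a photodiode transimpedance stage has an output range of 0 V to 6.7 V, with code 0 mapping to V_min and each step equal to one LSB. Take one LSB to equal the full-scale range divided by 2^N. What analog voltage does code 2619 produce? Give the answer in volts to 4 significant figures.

4.284 V

V_FS = 6.7 V. LSB = 6.7 V / 2^12.
V_out = 0 + 2619 × (6.7/4096) V
      = 0 V + 4.28401 V = 4.28401 V.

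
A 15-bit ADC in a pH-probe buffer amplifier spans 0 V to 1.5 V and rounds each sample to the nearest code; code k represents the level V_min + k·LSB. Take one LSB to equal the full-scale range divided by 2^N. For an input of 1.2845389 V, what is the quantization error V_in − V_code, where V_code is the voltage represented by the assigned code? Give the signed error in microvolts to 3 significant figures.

Full-scale range = 1.5 V. LSB = 1.5 V / 2^15 ≈ 45.78 µV.
Position in LSBs: (1.2845389 − (0)) × 32768/1.5 = 28061.1805; rounding gives k = 28061.
V_code = 0 + (28061/32768) × 1.5 = 1.2845306396 V.
V_in − V_code = 1.2845389 − (1.2845306396) = +8.26 µV.

+8.26 µV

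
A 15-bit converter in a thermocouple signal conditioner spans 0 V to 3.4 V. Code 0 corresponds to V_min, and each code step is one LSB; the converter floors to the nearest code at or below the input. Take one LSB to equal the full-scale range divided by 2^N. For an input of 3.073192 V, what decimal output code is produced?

29618

Full-scale range = 3.4 V. LSB = 3.4 V / 2^15 ≈ 103.8 µV.
code = ⌊(V_in − V_min)/LSB⌋ = ⌊(V_in − V_min) × 2^15 / range⌋
     = ⌊(3.073192 − (0)) × 32768 / 3.4⌋ = ⌊3.073192 × 32768/3.4⌋
     = ⌊29618.340⌋ = 29618.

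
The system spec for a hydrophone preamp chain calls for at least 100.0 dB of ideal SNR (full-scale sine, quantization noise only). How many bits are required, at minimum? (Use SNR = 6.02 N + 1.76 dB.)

6.02 N + 1.76 ≥ 100.0 gives N ≥ 16.319, so the minimum integer is 17.

17 bits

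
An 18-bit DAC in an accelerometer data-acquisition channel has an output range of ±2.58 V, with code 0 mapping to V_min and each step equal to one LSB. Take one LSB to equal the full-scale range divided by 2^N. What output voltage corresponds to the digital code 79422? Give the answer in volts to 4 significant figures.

Span: 2.58 V − (-2.58 V) = 5.16 V. LSB = 5.16 V / 2^18.
V_out = V_min + code × LSB = -2.58 V + 79422 × 5.16 V / 262144
      = -2.58 + 1.56333 = -1.01667 V.

-1.017 V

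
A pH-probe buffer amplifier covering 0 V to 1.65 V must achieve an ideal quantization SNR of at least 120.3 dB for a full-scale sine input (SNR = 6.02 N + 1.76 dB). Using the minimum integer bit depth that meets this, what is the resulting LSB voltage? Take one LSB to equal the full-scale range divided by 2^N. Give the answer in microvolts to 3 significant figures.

Span = 1.65 V.
6.02 N + 1.76 ≥ 120.3 gives N ≥ 19.691, so the minimum integer is 20.
LSB = 1.65 V ÷ 2^20 = 1.65/1048576 V = 1.57 µV.

1.57 µV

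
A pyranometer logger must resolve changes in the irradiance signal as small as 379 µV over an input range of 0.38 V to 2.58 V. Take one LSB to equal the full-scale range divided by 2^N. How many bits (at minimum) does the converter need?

13 bits

Span: 2.58 V − (0.38 V) = 2.2 V.
Levels needed ≥ 2.2/379 µV = 5805. 2^13 = 8192 suffices, so N_min = 13.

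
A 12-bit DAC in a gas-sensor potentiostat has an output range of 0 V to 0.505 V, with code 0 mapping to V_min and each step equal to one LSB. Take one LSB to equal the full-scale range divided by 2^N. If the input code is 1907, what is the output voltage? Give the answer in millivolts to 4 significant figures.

235.1 mV

V_FS = 0.505 V. LSB = 0.505 V / 2^12.
Output = V_min + (1907/4096) × range = 0 + 0.465576 × 0.505 V
      = 0 V + 0.235116 V = 0.235116 V.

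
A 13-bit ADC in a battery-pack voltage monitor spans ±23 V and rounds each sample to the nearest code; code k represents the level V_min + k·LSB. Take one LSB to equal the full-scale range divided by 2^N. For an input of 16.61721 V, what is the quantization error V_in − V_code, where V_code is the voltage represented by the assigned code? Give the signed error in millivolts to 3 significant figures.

Range = 23 − (-23) = 46 V. LSB = 46 V / 2^13 ≈ 5.615 mV.
(V_in − V_min)/LSB = (16.61721 − (-23)) × 8192/46 = 7055.3084 → nearest code k = 7055.
V_code = V_min + k × range/2^13 = -23 + 7055 × 46/8192 = 16.61547852 V.
Error = V_in − V_code = 16.61721 − (16.61547852) = +1.73 mV.

+1.73 mV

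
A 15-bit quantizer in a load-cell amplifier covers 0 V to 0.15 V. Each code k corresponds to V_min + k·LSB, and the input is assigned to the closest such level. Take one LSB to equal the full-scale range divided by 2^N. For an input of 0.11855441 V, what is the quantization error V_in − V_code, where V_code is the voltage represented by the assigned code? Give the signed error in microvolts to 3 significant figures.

Full-scale range = 0.15 V. LSB = 0.15 V / 2^15 ≈ 4.578 µV.
(0.11855441 − (0)) / LSB = 0.11855441 × 32768/0.15 = 25898.6060. Nearest integer: k = 25899.
V_code = 0 + (25899/32768) × 0.15 = 0.11855621338 V.
e = 0.11855441 − (0.11855621338) = −1.80 µV.

−1.80 µV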